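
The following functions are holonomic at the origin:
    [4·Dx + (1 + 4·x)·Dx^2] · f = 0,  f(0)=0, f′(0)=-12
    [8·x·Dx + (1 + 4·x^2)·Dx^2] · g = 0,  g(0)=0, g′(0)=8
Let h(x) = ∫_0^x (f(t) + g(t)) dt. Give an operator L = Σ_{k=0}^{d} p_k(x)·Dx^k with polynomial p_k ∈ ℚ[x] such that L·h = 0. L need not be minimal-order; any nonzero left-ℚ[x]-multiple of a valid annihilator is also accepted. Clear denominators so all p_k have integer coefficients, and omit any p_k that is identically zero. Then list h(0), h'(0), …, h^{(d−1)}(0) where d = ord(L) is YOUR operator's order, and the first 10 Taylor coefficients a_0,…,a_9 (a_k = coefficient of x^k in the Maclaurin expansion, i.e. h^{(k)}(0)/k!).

f: a_k = 0, -12, 24, -64, 192, -3072/5, 2048, -49152/7, 24576, -262144/3, …
g: a_k = 0, 8, 0, -32/3, 0, 128/5, 0, -512/7, 0, 2048/9, …
L₀ := lclm(L_f,L_g); ord L₀ ≤ 2+2.
h=∫h₀ ⇒ L = L₀·Dx.
L = (-8 - 96·x + 96·x^2 + 128·x^3)·Dx^2 + (-10 - 16·x - 72·x^2 + 192·x^3 + 256·x^4)·Dx^3 + (-1 - 2·x + 8·x^2 + 8·x^3 + 48·x^4 + 64·x^5)·Dx^4  (order 4).
h: a_k = 0, 0, -2, 8, -56/3, 192/5, -1472/15, 2048/7, -6208/7, 8192/3, …
ICs: h(0) = 0, h′(0) = 0, h′′(0) = -4, h′′′(0) = 48.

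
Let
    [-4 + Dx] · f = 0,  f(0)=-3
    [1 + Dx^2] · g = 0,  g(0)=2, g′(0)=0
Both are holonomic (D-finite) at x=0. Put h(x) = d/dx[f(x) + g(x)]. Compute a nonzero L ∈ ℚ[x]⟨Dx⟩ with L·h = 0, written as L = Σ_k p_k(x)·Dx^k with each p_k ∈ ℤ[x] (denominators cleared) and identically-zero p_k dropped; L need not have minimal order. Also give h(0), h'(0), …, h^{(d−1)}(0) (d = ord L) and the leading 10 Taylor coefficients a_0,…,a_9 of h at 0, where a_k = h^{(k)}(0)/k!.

f: a_k = -3, -12, -24, -32, -32, -128/5, -256/15, -1024/105, -512/105, -2048/945, …
g: a_k = 2, 0, -1, 0, 1/12, 0, -1/360, 0, 1/20160, 0, …
Weyl lclm of L_f,L_g ⇒ L₀ (ord ≤ 3).
h=h₀': d/dx-closure on L₀ ⇒ L.
L = 4 - Dx + 4·Dx^2 - Dx^3  (order 3).
h: a_k = -12, -50, -96, -383/3, -128, -1229/12, -1024/15, -98303/2520, -2048/105, -44939/5184, …
ICs: h(0) = -12, h′(0) = -50, h′′(0) = -192.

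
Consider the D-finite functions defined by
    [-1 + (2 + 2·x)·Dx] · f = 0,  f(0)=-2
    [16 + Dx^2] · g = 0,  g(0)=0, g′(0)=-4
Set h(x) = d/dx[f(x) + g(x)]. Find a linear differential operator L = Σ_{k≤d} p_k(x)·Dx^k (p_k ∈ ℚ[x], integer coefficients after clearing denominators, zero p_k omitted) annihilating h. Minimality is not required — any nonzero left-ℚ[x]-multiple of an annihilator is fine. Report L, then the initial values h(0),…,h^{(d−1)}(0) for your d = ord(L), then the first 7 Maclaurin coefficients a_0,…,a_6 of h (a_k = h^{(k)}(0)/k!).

f: a_k = -2, -1, 1/4, -1/8, 5/64, -7/128, 21/512, …
g: a_k = 0, -4, 0, 32/3, 0, -128/15, 0, …
Weyl lclm of L_f,L_g ⇒ L₀ (ord ≤ 3).
h=h₀': d/dx-closure on L₀ ⇒ L.
L = (-1264 - 2048·x - 1024·x^2) + (-2144 - 6240·x - 6144·x^2 - 2048·x^3)·Dx + (-79 - 128·x - 64·x^2)·Dx^2 + (-134 - 390·x - 384·x^2 - 128·x^3)·Dx^3  (order 3).
h: a_k = -5, 1/2, 253/8, 5/16, -16489/384, 63/256, 1038181/46080, …
ICs: h(0) = -5, h′(0) = 1/2, h′′(0) = 253/4.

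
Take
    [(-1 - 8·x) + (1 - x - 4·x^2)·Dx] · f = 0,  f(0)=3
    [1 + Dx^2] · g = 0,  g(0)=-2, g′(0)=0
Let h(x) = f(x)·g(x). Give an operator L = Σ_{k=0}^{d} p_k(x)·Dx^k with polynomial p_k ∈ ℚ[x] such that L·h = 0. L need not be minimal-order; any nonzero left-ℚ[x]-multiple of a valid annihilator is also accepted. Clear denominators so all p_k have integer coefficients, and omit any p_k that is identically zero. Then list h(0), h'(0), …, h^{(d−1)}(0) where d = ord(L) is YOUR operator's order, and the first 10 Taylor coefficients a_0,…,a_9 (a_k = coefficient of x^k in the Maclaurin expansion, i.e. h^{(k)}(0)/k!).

L = (7 + x + 4·x^2) + (2 + 16·x)·Dx + (-1 + x + 4·x^2)·Dx^2  (order 2).
h: a_k = -6, -6, -27, -51, -637/4, -1453/4, -120029/120, -294389/120, -14457427/2240, -109315417/6720, …
ICs: h(0) = -6, h′(0) = -6.

f: a_k = 3, 3, 15, 27, 87, 195, 543, 1323, 3495, 8787, …
g: a_k = -2, 0, 1, 0, -1/12, 0, 1/360, 0, -1/20160, 0, …
h₀=f·g: eliminate ⇒ L₀, order ≤ 1·2.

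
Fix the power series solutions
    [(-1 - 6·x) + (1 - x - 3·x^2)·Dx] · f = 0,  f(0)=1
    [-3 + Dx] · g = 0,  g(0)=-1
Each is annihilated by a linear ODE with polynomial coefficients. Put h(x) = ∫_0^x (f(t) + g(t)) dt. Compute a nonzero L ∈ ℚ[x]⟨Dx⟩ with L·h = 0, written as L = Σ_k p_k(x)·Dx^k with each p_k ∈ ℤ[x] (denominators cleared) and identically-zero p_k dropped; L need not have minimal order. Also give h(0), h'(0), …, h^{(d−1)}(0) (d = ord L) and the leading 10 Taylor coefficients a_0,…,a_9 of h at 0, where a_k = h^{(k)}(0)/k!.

f: a_k = 1, 1, 4, 7, 19, 40, 97, 217, 508, 1159, …
g: a_k = -1, -3, -9/2, -9/2, -27/8, -81/40, -81/80, -243/560, -729/4480, -243/4480, …
f+g: L₀ = lclm(L_f,L_g), ord ≤ 1+1.
h=∫h₀ ⇒ L = L₀·Dx.
L = (-15 - 9·x - 243·x^2 - 162·x^3)·Dx + (-1 + 36·x + 99·x^2 - 54·x^3 - 81·x^4)·Dx^2 + (2 - 11·x - 6·x^2 + 36·x^3 + 27·x^4)·Dx^3  (order 3).
h: a_k = 0, 0, -1, -1/6, 5/8, 25/8, 1519/240, 1097/80, 121277/4480, 2275111/40320, …
ICs: h(0) = 0, h′(0) = 0, h′′(0) = -2.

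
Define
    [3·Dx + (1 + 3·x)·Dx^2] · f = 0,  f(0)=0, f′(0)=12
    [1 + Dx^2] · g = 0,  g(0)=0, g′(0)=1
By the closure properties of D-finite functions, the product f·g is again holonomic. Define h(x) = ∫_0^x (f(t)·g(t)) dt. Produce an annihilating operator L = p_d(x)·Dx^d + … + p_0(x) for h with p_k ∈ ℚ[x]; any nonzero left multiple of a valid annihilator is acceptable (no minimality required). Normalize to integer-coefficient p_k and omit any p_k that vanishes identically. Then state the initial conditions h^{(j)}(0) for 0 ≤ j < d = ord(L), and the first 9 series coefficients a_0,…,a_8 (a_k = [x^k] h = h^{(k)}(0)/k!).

L = (-203 - 222·x - 189·x^2 + 432·x^3 + 324·x^4)·Dx + (-84 - 108·x + 648·x^2 + 648·x^3)·Dx^2 + (-208 - 228·x - 54·x^2 + 864·x^3 + 648·x^4)·Dx^3 + (-84 - 108·x + 648·x^2 + 648·x^3)·Dx^4 + (-5 - 6·x + 135·x^2 + 432·x^3 + 324·x^4)·Dx^5  (order 5).
h: a_k = 0, 0, 0, 4, -9/2, 34/5, -13, 377/14, -9453/160, …
ICs: h(0) = 0, h′(0) = 0, h′′(0) = 0, h′′′(0) = 24, h′′′′(0) = -108.

f: a_k = 0, 12, -18, 36, -81, 972/5, -486, 8748/7, -6561/2, …
g: a_k = 0, 1, 0, -1/6, 0, 1/120, 0, -1/5040, 0, …
Product ⇒ symmetric product L₀, ord ≤ 4.
∫: right-multiply L₀ by Dx.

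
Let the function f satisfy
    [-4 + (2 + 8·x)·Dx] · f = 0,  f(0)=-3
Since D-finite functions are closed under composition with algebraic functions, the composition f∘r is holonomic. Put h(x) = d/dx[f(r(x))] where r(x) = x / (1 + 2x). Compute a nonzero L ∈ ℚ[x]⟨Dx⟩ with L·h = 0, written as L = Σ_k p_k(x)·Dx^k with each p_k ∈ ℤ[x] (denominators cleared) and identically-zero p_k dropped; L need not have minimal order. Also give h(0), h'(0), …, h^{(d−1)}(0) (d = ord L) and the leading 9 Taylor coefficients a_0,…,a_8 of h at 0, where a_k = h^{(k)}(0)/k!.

L = (-6 - 24·x) + (-1 - 8·x - 12·x^2)·Dx  (order 1).
h: a_k = -6, 36, -180, 888, -4500, 23544, -126504, 693360, -3855492, …
ICs: h(0) = -6.

f: a_k = -3, -6, 6, -12, 30, -84, 252, -792, 2574, …
f∘r: x↦r, Dx↦Dx/r' in L_f ⇒ L₀.
h=h₀': d/dx-closure on L₀ ⇒ L.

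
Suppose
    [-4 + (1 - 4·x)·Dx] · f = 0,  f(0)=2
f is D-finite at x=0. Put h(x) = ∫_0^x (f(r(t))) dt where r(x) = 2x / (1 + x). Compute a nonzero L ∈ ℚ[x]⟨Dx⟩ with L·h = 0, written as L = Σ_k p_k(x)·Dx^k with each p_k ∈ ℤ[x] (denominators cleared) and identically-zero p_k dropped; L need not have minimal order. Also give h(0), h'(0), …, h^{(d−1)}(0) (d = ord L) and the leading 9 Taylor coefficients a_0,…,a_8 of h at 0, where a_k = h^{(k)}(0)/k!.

f: a_k = 2, 8, 32, 128, 512, 2048, 8192, 32768, 131072, …
f∘r: x↦r, Dx↦Dx/r' in L_f ⇒ L₀.
Integrate: L := L₀·Dx.
L = 8·Dx + (-1 + 6·x + 7·x^2)·Dx^2  (order 2).
h: a_k = 0, 2, 8, 112/3, 196, 5488/5, 19208/3, 38416, 235298, …
ICs: h(0) = 0, h′(0) = 2.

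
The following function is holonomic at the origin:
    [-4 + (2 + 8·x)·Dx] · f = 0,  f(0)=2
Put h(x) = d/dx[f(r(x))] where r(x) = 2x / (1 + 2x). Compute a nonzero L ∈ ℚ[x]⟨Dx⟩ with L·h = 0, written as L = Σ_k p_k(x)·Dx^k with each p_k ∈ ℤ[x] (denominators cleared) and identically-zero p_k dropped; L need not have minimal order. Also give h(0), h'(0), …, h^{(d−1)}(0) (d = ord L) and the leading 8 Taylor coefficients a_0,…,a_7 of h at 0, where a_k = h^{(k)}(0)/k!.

L = (-8 - 40·x) + (-1 - 12·x - 20·x^2)·Dx  (order 1).
h: a_k = 8, -64, 480, -3840, 32640, -288768, 2619904, -24166400, …
ICs: h(0) = 8.

f: a_k = 2, 4, -4, 8, -20, 56, -168, 528, …
h₀=f(r): pull back L_f along r ⇒ L₀.
Derive L from L₀ (diff closure).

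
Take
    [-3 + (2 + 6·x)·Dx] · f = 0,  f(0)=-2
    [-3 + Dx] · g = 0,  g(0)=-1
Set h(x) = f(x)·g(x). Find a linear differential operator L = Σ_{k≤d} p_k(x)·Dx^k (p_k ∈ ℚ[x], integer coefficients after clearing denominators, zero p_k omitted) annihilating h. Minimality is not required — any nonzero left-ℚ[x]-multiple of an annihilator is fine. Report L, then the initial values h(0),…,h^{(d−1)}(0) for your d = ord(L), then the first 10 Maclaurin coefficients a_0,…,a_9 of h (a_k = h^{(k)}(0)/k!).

L = (-9 - 18·x) + (2 + 6·x)·Dx  (order 1).
h: a_k = 2, 9, 63/4, 153/8, 891/64, 8667/640, -7209/2560, 818667/35840, -28832679/573440, 21591279/163840, …
ICs: h(0) = 2.

f: a_k = -2, -3, 9/4, -27/8, 405/64, -1701/128, 15309/512, -72171/1024, 2814669/16384, -14073345/32768, …
g: a_k = -1, -3, -9/2, -9/2, -27/8, -81/40, -81/80, -243/560, -729/4480, -243/4480, …
Sym-product of L_f,L_g gives L₀ (≤ ord 1).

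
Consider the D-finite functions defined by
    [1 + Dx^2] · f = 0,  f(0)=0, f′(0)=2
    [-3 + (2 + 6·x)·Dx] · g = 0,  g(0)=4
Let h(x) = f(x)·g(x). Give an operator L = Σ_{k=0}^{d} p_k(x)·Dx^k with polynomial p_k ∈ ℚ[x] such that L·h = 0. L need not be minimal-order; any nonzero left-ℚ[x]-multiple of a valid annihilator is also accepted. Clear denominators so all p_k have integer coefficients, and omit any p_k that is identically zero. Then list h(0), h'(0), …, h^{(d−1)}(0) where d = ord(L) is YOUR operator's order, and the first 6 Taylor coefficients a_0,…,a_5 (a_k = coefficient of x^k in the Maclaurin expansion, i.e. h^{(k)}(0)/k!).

f: a_k = 0, 2, 0, -1/3, 0, 1/60, …
g: a_k = 4, 6, -9/2, 27/4, -405/32, 1701/64, …
Product ⇒ symmetric product L₀, ord ≤ 2.
L = (31 + 24·x + 36·x^2) + (-12 - 36·x)·Dx + (4 + 24·x + 36·x^2)·Dx^2  (order 2).
h: a_k = 0, 8, 12, -31/3, 23/2, -5699/240, …
ICs: h(0) = 0, h′(0) = 8.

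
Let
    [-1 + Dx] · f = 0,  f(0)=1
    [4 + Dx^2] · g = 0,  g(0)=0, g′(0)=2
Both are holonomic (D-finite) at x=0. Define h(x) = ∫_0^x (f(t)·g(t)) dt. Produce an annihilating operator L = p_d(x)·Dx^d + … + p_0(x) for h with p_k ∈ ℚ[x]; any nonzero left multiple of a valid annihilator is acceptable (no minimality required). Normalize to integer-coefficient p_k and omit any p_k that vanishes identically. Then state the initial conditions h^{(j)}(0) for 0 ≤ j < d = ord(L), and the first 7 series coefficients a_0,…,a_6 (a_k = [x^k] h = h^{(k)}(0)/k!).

L = 5·Dx - 2·Dx^2 + Dx^3  (order 3).
h: a_k = 0, 0, 1, 2/3, -1/12, -1/5, -19/360, …
ICs: h(0) = 0, h′(0) = 0, h′′(0) = 2.

f: a_k = 1, 1, 1/2, 1/6, 1/24, 1/120, 1/720, …
g: a_k = 0, 2, 0, -4/3, 0, 4/15, 0, …
L₀ := L_f ⊗_s L_g (sym. prod.), ord ≤ 2.
h=∫h₀ ⇒ L = L₀·Dx.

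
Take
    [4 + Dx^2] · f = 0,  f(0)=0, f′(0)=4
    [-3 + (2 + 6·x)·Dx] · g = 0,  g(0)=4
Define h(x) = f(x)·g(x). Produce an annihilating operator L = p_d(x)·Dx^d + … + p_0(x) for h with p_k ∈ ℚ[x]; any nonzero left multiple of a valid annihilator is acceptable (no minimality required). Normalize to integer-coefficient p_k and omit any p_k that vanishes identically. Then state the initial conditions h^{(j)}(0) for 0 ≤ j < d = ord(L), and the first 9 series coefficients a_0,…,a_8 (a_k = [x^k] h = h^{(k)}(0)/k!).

L = (43 + 96·x + 144·x^2) + (-12 - 36·x)·Dx + (4 + 24·x + 36·x^2)·Dx^2  (order 2).
h: a_k = 0, 16, 24, -86/3, 11, -4379/120, 7321/80, -838883/4032, 6669683/13440, …
ICs: h(0) = 0, h′(0) = 16.

f: a_k = 0, 4, 0, -8/3, 0, 8/15, 0, -16/315, 0, …
g: a_k = 4, 6, -9/2, 27/4, -405/32, 1701/64, -15309/256, 72171/512, -2814669/8192, …
h₀=f·g: eliminate ⇒ L₀, order ≤ 2·1.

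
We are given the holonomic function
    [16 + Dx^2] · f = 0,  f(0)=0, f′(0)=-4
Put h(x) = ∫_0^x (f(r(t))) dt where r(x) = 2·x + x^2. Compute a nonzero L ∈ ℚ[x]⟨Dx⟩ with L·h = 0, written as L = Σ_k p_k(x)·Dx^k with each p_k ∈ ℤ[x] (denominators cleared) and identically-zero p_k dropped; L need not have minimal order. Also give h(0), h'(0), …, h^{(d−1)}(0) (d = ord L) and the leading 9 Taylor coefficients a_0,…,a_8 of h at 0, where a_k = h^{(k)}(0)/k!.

L = (64 + 192·x + 192·x^2 + 64·x^3)·Dx - Dx^2 + (1 + x)·Dx^3  (order 3).
h: a_k = 0, 0, -4, -4/3, 64/3, 128/5, -1568/45, -96, -10496/315, …
ICs: h(0) = 0, h′(0) = 0, h′′(0) = -8.

f: a_k = 0, -4, 0, 32/3, 0, -128/15, 0, 1024/315, 0, …
f∘r: x↦r, Dx↦Dx/r' in L_f ⇒ L₀.
Integrate: L := L₀·Dx.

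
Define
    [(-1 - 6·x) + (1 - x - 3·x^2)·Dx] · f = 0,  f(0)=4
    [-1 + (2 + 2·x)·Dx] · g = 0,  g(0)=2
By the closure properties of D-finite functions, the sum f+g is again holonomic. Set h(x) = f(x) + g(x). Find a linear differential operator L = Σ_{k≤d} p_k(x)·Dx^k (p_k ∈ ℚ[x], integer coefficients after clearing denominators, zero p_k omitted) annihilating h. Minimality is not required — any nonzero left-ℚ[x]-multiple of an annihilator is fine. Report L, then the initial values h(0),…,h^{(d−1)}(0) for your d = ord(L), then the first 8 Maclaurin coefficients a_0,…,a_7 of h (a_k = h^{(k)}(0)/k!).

f: a_k = 4, 4, 16, 28, 76, 160, 388, 868, …
g: a_k = 2, 1, -1/4, 1/8, -5/64, 7/128, -21/512, 33/1024, …
L₀ := lclm(L_f,L_g); ord L₀ ≤ 1+1.
L = (-17 - 57·x - 135·x^2 - 90·x^3) + (33 + 134·x + 387·x^2 + 510·x^3 + 225·x^4)·Dx + (-2 - 30·x - 22·x^2 + 126·x^3 + 210·x^4 + 90·x^5)·Dx^2  (order 2).
h: a_k = 6, 5, 63/4, 225/8, 4859/64, 20487/128, 198635/512, 888865/1024, …
ICs: h(0) = 6, h′(0) = 5.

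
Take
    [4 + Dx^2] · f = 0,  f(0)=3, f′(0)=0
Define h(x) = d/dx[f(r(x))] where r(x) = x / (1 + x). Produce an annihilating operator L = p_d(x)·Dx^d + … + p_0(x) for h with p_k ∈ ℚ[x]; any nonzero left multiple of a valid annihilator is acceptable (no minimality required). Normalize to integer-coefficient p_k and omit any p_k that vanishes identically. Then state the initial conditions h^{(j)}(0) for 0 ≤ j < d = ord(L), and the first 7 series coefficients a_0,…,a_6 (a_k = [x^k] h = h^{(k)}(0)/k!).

L = (10 + 12·x + 6·x^2) + (6 + 18·x + 18·x^2 + 6·x^3)·Dx + (1 + 4·x + 6·x^2 + 4·x^3 + x^4)·Dx^2  (order 2).
h: a_k = 0, -12, 36, -64, 80, -308/5, -84/5, …
ICs: h(0) = 0, h′(0) = -12.

f: a_k = 3, 0, -6, 0, 2, 0, -4/15, …
Change of var in L_f (x↦r) gives L₀.
h₀' ⇒ L via d/dx closure of L₀.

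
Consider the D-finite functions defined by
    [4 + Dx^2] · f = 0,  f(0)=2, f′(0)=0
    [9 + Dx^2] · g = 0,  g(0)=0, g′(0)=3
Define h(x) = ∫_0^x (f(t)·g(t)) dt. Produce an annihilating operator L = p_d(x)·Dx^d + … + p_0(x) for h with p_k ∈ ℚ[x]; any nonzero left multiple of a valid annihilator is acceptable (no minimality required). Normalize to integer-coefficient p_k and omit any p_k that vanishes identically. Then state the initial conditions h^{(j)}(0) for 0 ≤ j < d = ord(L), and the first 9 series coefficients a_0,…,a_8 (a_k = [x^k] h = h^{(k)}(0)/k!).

f: a_k = 2, 0, -4, 0, 4/3, 0, -8/45, 0, 4/315, …
g: a_k = 0, 3, 0, -9/2, 0, 81/40, 0, -243/560, 0, …
L₀ := L_f ⊗_s L_g (sym. prod.), ord ≤ 4.
h=∫h₀ ⇒ L = L₀·Dx.
L = 25·Dx + 26·Dx^3 + Dx^5  (order 5).
h: a_k = 0, 0, 3, 0, -21/4, 0, 521/120, 0, -13021/6720, …
ICs: h(0) = 0, h′(0) = 0, h′′(0) = 6, h′′′(0) = 0, h′′′′(0) = -126.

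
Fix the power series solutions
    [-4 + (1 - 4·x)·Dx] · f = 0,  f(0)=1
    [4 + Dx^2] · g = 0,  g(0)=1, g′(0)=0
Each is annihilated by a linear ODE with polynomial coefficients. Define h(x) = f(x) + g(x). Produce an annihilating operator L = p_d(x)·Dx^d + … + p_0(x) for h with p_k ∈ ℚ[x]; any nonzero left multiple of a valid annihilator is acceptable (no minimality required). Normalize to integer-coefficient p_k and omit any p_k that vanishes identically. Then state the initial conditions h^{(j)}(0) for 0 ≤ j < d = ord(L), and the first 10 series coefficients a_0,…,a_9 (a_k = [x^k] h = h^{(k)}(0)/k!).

f: a_k = 1, 4, 16, 64, 256, 1024, 4096, 16384, 65536, 262144, …
g: a_k = 1, 0, -2, 0, 2/3, 0, -4/45, 0, 2/315, 0, …
Sum ⇒ L₀ = lclm(L_f,L_g) in ℚ(x)⟨Dx⟩.
L = (400 - 128·x + 256·x^2) + (-36 + 176·x - 192·x^2 + 256·x^3)·Dx + (100 - 32·x + 64·x^2)·Dx^2 + (-9 + 44·x - 48·x^2 + 64·x^3)·Dx^3  (order 3).
h: a_k = 2, 4, 14, 64, 770/3, 1024, 184316/45, 16384, 20643842/315, 262144, …
ICs: h(0) = 2, h′(0) = 4, h′′(0) = 28.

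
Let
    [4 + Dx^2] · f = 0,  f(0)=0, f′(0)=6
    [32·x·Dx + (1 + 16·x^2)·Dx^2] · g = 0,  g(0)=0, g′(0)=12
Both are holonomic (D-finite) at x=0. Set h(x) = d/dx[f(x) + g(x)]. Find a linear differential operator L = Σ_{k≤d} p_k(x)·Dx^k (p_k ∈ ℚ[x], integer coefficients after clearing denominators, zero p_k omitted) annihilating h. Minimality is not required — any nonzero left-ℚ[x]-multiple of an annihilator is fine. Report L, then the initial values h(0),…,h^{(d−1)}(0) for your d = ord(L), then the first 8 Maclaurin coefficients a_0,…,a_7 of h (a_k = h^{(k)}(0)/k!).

f: a_k = 0, 6, 0, -4, 0, 4/5, 0, -8/105, …
g: a_k = 0, 12, 0, -64, 0, 3072/5, 0, -49152/7, …
h₀=f+g: left-lcm gives L₀, ord ≤ 4.
h=h₀': d/dx-closure on L₀ ⇒ L.
L = (-6016·x + 102400·x^3 + 32768·x^5) + (-28 + 1216·x^2 + 27648·x^4 + 16384·x^6)·Dx + (-1504·x + 25600·x^3 + 8192·x^5)·Dx^2 + (-7 + 304·x^2 + 6912·x^4 + 4096·x^6)·Dx^3  (order 3).
h: a_k = 18, 0, -204, 0, 3076, 0, -737288/15, 0, …
ICs: h(0) = 18, h′(0) = 0, h′′(0) = -408.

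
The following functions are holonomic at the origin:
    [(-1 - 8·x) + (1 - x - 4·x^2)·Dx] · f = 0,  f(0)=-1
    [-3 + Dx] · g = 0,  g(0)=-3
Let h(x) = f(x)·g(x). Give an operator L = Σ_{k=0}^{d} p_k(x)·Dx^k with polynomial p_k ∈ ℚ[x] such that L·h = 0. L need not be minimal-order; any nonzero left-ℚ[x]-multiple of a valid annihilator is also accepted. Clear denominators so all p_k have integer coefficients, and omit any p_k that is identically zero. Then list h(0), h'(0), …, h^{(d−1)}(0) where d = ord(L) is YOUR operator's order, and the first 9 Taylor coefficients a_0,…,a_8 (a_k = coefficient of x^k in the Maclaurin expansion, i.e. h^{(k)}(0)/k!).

f: a_k = -1, -1, -5, -9, -29, -65, -181, -441, -1165, …
g: a_k = -3, -9, -27/2, -27/2, -81/8, -243/40, -243/80, -729/560, -2187/4480, …
Product ⇒ symmetric product L₀, ord ≤ 1.
L = (4 + 5·x - 12·x^2) + (-1 + x + 4·x^2)·Dx  (order 1).
h: a_k = 3, 12, 75/2, 99, 2073/8, 3306/5, 136059/80, 243423/56, 49953243/4480, …
ICs: h(0) = 3.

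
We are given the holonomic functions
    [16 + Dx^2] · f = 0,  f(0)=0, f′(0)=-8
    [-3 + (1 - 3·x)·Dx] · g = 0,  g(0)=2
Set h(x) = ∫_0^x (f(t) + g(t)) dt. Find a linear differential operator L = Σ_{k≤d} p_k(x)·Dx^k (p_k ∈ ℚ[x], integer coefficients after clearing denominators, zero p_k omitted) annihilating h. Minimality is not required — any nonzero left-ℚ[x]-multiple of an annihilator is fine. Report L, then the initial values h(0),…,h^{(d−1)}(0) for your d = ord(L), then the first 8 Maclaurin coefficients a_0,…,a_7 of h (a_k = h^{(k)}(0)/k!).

L = (-1680 + 2304·x - 3456·x^2)·Dx + (272 - 1584·x + 3456·x^2 - 3456·x^3)·Dx^2 + (-105 + 144·x - 216·x^2)·Dx^3 + (17 - 99·x + 216·x^2 - 216·x^3)·Dx^4  (order 4).
h: a_k = 0, 2, -1, 6, 113/6, 162/5, 3517/45, 1458/7, …
ICs: h(0) = 0, h′(0) = 2, h′′(0) = -2, h′′′(0) = 36.

f: a_k = 0, -8, 0, 64/3, 0, -256/15, 0, 2048/315, …
g: a_k = 2, 6, 18, 54, 162, 486, 1458, 4374, …
Weyl lclm of L_f,L_g ⇒ L₀ (ord ≤ 3).
Integrate: L := L₀·Dx.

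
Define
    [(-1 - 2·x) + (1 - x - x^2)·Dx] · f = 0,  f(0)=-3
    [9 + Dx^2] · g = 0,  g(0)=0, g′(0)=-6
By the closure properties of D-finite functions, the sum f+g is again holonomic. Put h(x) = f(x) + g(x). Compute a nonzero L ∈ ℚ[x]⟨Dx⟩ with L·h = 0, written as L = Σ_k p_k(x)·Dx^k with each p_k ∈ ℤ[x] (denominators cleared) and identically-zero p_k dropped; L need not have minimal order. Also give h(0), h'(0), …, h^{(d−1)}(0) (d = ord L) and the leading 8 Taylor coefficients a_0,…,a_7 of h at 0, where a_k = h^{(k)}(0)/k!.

L = (243 + 432·x - 81·x^2 + 216·x^3 + 405·x^4 + 162·x^5) + (-117 + 225·x + 36·x^2 - 297·x^3 + 54·x^4 + 243·x^5 + 81·x^6)·Dx + (27 + 48·x - 9·x^2 + 24·x^3 + 45·x^4 + 18·x^5)·Dx^2 + (-13 + 25·x + 4·x^2 - 33·x^3 + 6·x^4 + 27·x^5 + 9·x^6)·Dx^3  (order 3).
h: a_k = -3, -9, -6, 0, -15, -561/20, -39, -17397/280, …
ICs: h(0) = -3, h′(0) = -9, h′′(0) = -12.

f: a_k = -3, -3, -6, -9, -15, -24, -39, -63, …
g: a_k = 0, -6, 0, 9, 0, -81/20, 0, 243/280, …
h₀=f+g: left-lcm gives L₀, ord ≤ 3.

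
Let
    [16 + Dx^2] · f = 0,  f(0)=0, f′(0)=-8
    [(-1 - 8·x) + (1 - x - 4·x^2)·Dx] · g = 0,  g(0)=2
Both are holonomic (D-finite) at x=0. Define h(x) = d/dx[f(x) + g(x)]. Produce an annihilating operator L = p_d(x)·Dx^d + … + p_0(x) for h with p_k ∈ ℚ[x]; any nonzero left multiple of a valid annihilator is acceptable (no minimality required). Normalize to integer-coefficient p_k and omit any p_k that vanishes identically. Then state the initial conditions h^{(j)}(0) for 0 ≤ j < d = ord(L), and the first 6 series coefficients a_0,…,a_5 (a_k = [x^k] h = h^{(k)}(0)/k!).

f: a_k = 0, -8, 0, 64/3, 0, -256/15, …
g: a_k = 2, 2, 10, 18, 58, 130, …
L₀ := lclm(L_f,L_g); ord L₀ ≤ 2+1.
Differentiate: ansatz ord ≤ ord L₀ ⇒ L.
L = (6848 + 35072·x + 150784·x^2 + 87040·x^3 + 204800·x^4 + 147456·x^5 + 196608·x^6) + (-560 - 4048·x + 5184·x^2 + 13952·x^3 + 2560·x^4 + 18432·x^5 + 57344·x^6 + 65536·x^7)·Dx + (428 + 2192·x + 9424·x^2 + 5440·x^3 + 12800·x^4 + 9216·x^5 + 12288·x^6)·Dx^2 + (-35 - 253·x + 324·x^2 + 872·x^3 + 160·x^4 + 1152·x^5 + 3584·x^6 + 4096·x^7)·Dx^3  (order 3).
h: a_k = -6, 20, 118, 232, 1694/3, 2172, …
ICs: h(0) = -6, h′(0) = 20, h′′(0) = 236.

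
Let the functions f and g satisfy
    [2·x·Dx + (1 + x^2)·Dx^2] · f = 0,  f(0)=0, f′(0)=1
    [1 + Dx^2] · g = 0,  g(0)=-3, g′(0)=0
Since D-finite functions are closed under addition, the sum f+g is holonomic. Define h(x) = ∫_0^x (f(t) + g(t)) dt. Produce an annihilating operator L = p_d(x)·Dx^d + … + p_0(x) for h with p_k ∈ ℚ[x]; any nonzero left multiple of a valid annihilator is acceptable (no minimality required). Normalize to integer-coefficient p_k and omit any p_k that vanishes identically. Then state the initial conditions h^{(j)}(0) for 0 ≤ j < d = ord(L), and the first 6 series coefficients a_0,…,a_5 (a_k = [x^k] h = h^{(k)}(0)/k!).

f: a_k = 0, 1, 0, -1/3, 0, 1/5, …
g: a_k = -3, 0, 3/2, 0, -1/8, 0, …
L₀ := lclm(L_f,L_g); ord L₀ ≤ 2+2.
∫: right-multiply L₀ by Dx.
L = (-22·x + 28·x^3 + 2·x^5)·Dx^2 + (-1 + 7·x^2 + 9·x^4 + x^6)·Dx^3 + (-22·x + 28·x^3 + 2·x^5)·Dx^4 + (-1 + 7·x^2 + 9·x^4 + x^6)·Dx^5  (order 5).
h: a_k = 0, -3, 1/2, 1/2, -1/12, -1/40, …
ICs: h(0) = 0, h′(0) = -3, h′′(0) = 1, h′′′(0) = 3, h′′′′(0) = -2.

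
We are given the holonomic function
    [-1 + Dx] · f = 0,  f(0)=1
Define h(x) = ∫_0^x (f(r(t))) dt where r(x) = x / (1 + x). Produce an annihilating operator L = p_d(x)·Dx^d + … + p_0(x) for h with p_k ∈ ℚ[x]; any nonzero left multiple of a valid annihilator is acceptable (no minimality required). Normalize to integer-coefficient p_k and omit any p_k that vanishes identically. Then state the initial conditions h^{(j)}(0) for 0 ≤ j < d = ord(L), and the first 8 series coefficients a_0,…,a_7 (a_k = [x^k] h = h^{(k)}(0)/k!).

L = -Dx + (1 + 2·x + x^2)·Dx^2  (order 2).
h: a_k = 0, 1, 1/2, -1/6, 1/24, 1/120, -19/720, 151/5040, …
ICs: h(0) = 0, h′(0) = 1.

f: a_k = 1, 1, 1/2, 1/6, 1/24, 1/120, 1/720, 1/5040, …
Substitute x→r, Dx→(1/r')Dx; clear ⇒ L₀.
∫: right-multiply L₀ by Dx.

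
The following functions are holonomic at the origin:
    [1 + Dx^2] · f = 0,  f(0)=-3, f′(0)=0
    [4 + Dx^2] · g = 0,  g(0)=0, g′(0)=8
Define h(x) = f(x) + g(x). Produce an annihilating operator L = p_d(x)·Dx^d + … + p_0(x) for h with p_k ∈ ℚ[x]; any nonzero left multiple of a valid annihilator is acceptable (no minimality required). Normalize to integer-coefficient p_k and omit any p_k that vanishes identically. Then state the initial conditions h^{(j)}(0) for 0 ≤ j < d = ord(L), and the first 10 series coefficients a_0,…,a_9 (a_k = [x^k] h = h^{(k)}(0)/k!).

f: a_k = -3, 0, 3/2, 0, -1/8, 0, 1/240, 0, -1/13440, 0, …
g: a_k = 0, 8, 0, -16/3, 0, 16/15, 0, -32/315, 0, 16/2835, …
Sum ⇒ L₀ = lclm(L_f,L_g) in ℚ(x)⟨Dx⟩.
L = 4 + 5·Dx^2 + Dx^4  (order 4).
h: a_k = -3, 8, 3/2, -16/3, -1/8, 16/15, 1/240, -32/315, -1/13440, 16/2835, …
ICs: h(0) = -3, h′(0) = 8, h′′(0) = 3, h′′′(0) = -32.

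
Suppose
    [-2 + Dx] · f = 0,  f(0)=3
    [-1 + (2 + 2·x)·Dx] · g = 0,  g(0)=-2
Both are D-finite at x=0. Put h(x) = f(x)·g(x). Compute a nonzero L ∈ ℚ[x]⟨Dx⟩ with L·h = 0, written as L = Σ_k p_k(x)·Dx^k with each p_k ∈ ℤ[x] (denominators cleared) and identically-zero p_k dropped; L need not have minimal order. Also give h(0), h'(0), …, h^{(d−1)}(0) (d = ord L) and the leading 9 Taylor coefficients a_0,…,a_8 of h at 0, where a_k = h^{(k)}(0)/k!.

f: a_k = 3, 6, 6, 4, 2, 4/5, 4/15, 8/105, 2/105, …
g: a_k = -2, -1, 1/4, -1/8, 5/64, -7/128, 21/512, -33/1024, 429/16384, …
Sym-product of L_f,L_g gives L₀ (≤ ord 1).
L = (-5 - 4·x) + (2 + 2·x)·Dx  (order 1).
h: a_k = -6, -15, -69/4, -103/8, -449/64, -1949/640, -1643/1536, -36047/107520, -135617/1720320, …
ICs: h(0) = -6.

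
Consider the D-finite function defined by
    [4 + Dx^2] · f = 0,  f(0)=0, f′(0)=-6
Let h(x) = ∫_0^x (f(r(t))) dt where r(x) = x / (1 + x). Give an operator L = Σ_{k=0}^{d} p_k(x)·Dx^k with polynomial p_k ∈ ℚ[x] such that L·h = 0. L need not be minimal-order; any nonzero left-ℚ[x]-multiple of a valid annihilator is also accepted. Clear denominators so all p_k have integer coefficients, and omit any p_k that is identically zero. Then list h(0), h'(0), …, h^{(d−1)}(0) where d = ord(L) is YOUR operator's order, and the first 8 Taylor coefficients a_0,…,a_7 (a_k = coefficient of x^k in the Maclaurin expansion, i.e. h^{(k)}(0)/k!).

L = 4·Dx + (2 + 6·x + 6·x^2 + 2·x^3)·Dx^2 + (1 + 4·x + 6·x^2 + 4·x^3 + x^4)·Dx^3  (order 3).
h: a_k = 0, 0, -3, 2, -1/2, -6/5, 43/15, -30/7, …
ICs: h(0) = 0, h′(0) = 0, h′′(0) = -6.

f: a_k = 0, -6, 0, 4, 0, -4/5, 0, 8/105, …
Substitute x→r, Dx→(1/r')Dx; clear ⇒ L₀.
h=∫₀ˣh₀: take L = L₀·Dx.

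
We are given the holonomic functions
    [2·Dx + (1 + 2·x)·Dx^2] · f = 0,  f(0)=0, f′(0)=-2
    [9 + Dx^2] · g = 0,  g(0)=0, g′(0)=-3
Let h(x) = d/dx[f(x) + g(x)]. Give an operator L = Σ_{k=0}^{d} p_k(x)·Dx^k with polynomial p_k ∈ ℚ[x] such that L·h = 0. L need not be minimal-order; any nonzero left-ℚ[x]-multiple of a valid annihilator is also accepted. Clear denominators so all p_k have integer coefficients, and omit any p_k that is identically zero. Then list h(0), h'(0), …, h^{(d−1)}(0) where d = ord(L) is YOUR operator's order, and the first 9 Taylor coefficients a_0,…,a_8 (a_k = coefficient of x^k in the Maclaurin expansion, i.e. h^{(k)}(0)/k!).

f: a_k = 0, -2, 2, -8/3, 4, -32/5, 32/3, -128/7, 32, …
g: a_k = 0, -3, 0, 9/2, 0, -81/40, 0, 243/560, 0, …
f+g: L₀ = lclm(L_f,L_g), ord ≤ 2+2.
Differentiate: ansatz ord ≤ ord L₀ ⇒ L.
L = (594 + 648·x + 648·x^2) + (153 + 630·x + 972·x^2 + 648·x^3)·Dx + (66 + 72·x + 72·x^2)·Dx^2 + (17 + 70·x + 108·x^2 + 72·x^3)·Dx^3  (order 3).
h: a_k = -5, 4, 11/2, 16, -337/8, 64, -9997/80, 256, -2295947/4480, …
ICs: h(0) = -5, h′(0) = 4, h′′(0) = 11.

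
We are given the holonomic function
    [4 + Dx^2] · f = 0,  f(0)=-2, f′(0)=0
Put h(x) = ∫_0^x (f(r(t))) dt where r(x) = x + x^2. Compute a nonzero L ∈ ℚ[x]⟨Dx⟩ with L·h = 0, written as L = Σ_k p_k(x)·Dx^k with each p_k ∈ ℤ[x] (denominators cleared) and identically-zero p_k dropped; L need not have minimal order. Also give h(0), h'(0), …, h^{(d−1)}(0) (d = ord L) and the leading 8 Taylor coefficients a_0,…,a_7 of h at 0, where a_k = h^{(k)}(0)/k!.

f: a_k = -2, 0, 4, 0, -4/3, 0, 8/45, 0, …
Substitute x→r, Dx→(1/r')Dx; clear ⇒ L₀.
h=∫h₀ ⇒ L = L₀·Dx.
L = (4 + 24·x + 48·x^2 + 32·x^3)·Dx - 2·Dx^2 + (1 + 2·x)·Dx^3  (order 3).
h: a_k = 0, -2, 0, 4/3, 2, 8/15, -8/9, -352/315, …
ICs: h(0) = 0, h′(0) = -2, h′′(0) = 0.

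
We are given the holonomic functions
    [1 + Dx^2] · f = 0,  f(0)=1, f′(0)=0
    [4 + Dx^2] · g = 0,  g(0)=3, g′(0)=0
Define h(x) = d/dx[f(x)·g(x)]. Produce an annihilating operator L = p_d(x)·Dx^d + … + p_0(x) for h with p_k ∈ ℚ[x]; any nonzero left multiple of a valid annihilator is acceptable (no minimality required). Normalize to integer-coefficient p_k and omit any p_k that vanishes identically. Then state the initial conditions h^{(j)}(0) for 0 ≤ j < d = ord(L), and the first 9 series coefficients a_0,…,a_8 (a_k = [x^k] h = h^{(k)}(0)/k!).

f: a_k = 1, 0, -1/2, 0, 1/24, 0, -1/720, 0, 1/40320, …
g: a_k = 3, 0, -6, 0, 2, 0, -4/15, 0, 2/105, …
L₀ := L_f ⊗_s L_g (sym. prod.), ord ≤ 4.
Derive L from L₀ (diff closure).
L = 9 + 10·Dx^2 + Dx^4  (order 4).
h: a_k = 0, -15, 0, 41/2, 0, -73/8, 0, 3281/1680, 0, …
ICs: h(0) = 0, h′(0) = -15, h′′(0) = 0, h′′′(0) = 123.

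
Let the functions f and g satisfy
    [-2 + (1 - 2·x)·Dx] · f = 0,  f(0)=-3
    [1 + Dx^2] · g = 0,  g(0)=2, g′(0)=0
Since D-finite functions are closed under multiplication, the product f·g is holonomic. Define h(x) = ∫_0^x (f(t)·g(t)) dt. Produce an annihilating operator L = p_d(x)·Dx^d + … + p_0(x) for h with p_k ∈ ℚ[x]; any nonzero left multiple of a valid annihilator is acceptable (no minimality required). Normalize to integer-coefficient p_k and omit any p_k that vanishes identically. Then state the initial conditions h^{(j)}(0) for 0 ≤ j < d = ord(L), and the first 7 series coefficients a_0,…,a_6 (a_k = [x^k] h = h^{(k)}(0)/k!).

L = (-1 + 2·x)·Dx + 4·Dx^2 + (-1 + 2·x)·Dx^3  (order 3).
h: a_k = 0, -6, -6, -7, -21/2, -337/20, -337/12, …
ICs: h(0) = 0, h′(0) = -6, h′′(0) = -12.

f: a_k = -3, -6, -12, -24, -48, -96, -192, …
g: a_k = 2, 0, -1, 0, 1/12, 0, -1/360, …
f·g: L₀ = L_f ⊗_s L_g, ord ≤ 1·2.
∫: right-multiply L₀ by Dx.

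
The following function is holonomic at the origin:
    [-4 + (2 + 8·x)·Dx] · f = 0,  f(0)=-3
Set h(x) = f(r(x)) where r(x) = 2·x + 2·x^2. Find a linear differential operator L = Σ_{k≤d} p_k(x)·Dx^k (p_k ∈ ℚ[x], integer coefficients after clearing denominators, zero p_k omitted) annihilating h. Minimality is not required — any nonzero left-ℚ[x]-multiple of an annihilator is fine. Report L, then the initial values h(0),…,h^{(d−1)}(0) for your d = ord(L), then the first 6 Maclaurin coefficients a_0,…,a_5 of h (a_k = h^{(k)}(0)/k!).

f: a_k = -3, -6, 6, -12, 30, -84, …
Change of var in L_f (x↦r) gives L₀.
L = (-4 - 8·x) + (1 + 8·x + 8·x^2)·Dx  (order 1).
h: a_k = -3, -12, 12, -48, 216, -1056, …
ICs: h(0) = -3.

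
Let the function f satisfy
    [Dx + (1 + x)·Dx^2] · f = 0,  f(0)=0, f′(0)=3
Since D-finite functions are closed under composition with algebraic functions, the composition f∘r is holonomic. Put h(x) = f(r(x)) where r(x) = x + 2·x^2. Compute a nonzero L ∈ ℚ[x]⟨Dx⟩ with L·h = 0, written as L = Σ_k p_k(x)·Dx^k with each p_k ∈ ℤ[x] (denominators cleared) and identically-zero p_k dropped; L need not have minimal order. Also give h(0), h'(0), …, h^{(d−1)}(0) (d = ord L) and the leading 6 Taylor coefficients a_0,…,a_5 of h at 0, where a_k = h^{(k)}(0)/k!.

f: a_k = 0, 3, -3/2, 1, -3/4, 3/5, …
h₀=f(r): pull back L_f along r ⇒ L₀.
L = (-3 + 4·x + 8·x^2)·Dx + (1 + 5·x + 6·x^2 + 8·x^3)·Dx^2  (order 2).
h: a_k = 0, 3, 9/2, -5, -3/4, 33/5, …
ICs: h(0) = 0, h′(0) = 3.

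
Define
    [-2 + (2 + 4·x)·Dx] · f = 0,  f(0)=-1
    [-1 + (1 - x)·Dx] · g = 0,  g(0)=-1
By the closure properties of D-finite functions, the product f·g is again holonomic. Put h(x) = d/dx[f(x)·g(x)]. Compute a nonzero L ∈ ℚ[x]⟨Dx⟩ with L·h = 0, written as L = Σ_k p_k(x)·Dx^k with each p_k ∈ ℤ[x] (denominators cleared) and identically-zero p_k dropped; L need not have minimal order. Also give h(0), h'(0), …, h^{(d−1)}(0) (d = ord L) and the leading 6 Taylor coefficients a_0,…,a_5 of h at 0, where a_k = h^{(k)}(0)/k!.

L = (3 + 12·x + 3·x^2) + (-2 - 3·x + 3·x^2 + 2·x^3)·Dx  (order 1).
h: a_k = 2, 3, 6, 11/2, 45/4, 45/8, …
ICs: h(0) = 2.

f: a_k = -1, -1, 1/2, -1/2, 5/8, -7/8, …
g: a_k = -1, -1, -1, -1, -1, -1, …
Product ⇒ symmetric product L₀, ord ≤ 1.
h₀' ⇒ L via d/dx closure of L₀.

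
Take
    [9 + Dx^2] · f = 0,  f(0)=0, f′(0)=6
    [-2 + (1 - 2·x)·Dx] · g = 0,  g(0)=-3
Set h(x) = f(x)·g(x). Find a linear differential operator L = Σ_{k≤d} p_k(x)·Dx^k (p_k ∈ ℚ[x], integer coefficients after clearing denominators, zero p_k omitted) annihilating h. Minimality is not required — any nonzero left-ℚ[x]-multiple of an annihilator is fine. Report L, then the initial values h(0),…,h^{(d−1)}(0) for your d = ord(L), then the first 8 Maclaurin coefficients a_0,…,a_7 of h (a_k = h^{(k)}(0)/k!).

f: a_k = 0, 6, 0, -9, 0, 81/20, 0, -243/280, …
g: a_k = -3, -6, -12, -24, -48, -96, -192, -384, …
f·g: L₀ = L_f ⊗_s L_g, ord ≤ 2·1.
L = (-9 + 18·x) + 4·Dx + (-1 + 2·x)·Dx^2  (order 2).
h: a_k = 0, -18, -36, -45, -90, -3843/20, -3843/10, -214479/280, …
ICs: h(0) = 0, h′(0) = -18.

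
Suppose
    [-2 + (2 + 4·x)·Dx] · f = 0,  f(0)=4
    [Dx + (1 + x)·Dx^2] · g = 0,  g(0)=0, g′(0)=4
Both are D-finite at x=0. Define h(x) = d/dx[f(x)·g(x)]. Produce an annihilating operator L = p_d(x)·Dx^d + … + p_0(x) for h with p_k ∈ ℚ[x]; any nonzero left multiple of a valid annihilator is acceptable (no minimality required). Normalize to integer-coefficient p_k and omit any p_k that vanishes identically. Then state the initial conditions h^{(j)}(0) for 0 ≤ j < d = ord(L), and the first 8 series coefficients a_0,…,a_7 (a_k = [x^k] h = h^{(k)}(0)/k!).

L = (1 + 4·x + x^2) + (7 + 27·x + 30·x^2 + 8·x^3)·Dx + (2 + 11·x + 21·x^2 + 16·x^3 + 4·x^4)·Dx^2  (order 2).
h: a_k = 16, 16, -32, 160/3, -262/3, 726/5, -1236/5, 15088/35, …
ICs: h(0) = 16, h′(0) = 16.

f: a_k = 4, 4, -2, 2, -5/2, 7/2, -21/4, 33/4, …
g: a_k = 0, 4, -2, 4/3, -1, 4/5, -2/3, 4/7, …
f·g: L₀ = L_f ⊗_s L_g, ord ≤ 1·2.
h₀' ⇒ L via d/dx closure of L₀.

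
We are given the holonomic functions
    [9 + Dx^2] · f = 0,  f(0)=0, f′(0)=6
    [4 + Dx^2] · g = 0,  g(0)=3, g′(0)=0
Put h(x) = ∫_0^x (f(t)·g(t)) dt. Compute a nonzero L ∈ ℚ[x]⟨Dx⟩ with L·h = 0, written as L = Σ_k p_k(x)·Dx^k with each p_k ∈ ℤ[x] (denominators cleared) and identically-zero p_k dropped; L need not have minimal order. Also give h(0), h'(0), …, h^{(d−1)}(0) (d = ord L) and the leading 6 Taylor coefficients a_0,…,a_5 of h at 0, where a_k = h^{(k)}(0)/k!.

L = 25·Dx + 26·Dx^3 + Dx^5  (order 5).
h: a_k = 0, 0, 9, 0, -63/4, 0, …
ICs: h(0) = 0, h′(0) = 0, h′′(0) = 18, h′′′(0) = 0, h′′′′(0) = -378.

f: a_k = 0, 6, 0, -9, 0, 81/20, …
g: a_k = 3, 0, -6, 0, 2, 0, …
h₀=f·g: eliminate ⇒ L₀, order ≤ 2·2.
Integrate: L := L₀·Dx.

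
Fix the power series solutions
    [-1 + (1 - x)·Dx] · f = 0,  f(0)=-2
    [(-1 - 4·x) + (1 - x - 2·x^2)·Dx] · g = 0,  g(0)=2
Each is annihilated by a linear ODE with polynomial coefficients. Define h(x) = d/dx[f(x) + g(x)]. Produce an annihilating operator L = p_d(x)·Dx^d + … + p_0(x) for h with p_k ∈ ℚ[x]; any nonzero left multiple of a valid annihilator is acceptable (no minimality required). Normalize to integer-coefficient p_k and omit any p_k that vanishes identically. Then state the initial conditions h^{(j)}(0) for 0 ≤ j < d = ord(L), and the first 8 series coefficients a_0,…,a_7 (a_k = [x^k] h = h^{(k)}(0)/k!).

L = (-6 - 48·x - 96·x^3 + 24·x^4) + (6 + 18·x - 12·x^2 + 24·x^3 - 90·x^4 + 24·x^5)·Dx + (-1 + 2·x - 5·x^2 + 12·x^3 + 2·x^4 - 14·x^5 + 4·x^6)·Dx^2  (order 2).
h: a_k = 0, 8, 24, 80, 200, 504, 1176, 2720, …
ICs: h(0) = 0, h′(0) = 8.

f: a_k = -2, -2, -2, -2, -2, -2, -2, -2, …
g: a_k = 2, 2, 6, 10, 22, 42, 86, 170, …
L₀ := lclm(L_f,L_g); ord L₀ ≤ 1+1.
Differentiate: ansatz ord ≤ ord L₀ ⇒ L.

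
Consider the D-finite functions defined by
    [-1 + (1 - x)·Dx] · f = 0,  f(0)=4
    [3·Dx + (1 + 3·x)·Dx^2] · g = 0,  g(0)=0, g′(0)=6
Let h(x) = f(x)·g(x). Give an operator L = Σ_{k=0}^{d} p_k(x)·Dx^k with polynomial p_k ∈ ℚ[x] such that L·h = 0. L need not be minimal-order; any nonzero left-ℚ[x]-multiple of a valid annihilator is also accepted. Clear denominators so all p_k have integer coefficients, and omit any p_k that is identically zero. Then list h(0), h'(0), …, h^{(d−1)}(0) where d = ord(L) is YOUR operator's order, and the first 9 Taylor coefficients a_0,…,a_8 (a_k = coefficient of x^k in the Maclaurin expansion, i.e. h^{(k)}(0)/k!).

f: a_k = 4, 4, 4, 4, 4, 4, 4, 4, 4, …
g: a_k = 0, 6, -9, 18, -81/2, 486/5, -243, 4374/7, -6561/4, …
Sym-product of L_f,L_g gives L₀ (≤ ord 2).
L = 3 + (-1 + 9·x)·Dx + (-1 - 2·x + 3·x^2)·Dx^2  (order 2).
h: a_k = 0, 24, -12, 60, -102, 1434/5, -3426/5, 63498/35, -166137/35, …
ICs: h(0) = 0, h′(0) = 24.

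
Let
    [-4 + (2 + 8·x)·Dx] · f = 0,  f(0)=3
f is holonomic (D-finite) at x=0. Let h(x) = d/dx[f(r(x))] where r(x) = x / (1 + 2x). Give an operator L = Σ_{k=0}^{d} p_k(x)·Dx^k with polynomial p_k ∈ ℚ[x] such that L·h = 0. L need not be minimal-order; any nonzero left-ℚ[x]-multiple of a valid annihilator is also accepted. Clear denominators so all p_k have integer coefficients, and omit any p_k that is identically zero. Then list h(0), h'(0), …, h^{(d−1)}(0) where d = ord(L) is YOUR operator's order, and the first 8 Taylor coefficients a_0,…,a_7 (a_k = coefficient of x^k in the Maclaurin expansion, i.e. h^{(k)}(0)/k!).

f: a_k = 3, 6, -6, 12, -30, 84, -252, 792, …
h₀=f(r): pull back L_f along r ⇒ L₀.
h₀' ⇒ L via d/dx closure of L₀.
L = (-6 - 24·x) + (-1 - 8·x - 12·x^2)·Dx  (order 1).
h: a_k = 6, -36, 180, -888, 4500, -23544, 126504, -693360, …
ICs: h(0) = 6.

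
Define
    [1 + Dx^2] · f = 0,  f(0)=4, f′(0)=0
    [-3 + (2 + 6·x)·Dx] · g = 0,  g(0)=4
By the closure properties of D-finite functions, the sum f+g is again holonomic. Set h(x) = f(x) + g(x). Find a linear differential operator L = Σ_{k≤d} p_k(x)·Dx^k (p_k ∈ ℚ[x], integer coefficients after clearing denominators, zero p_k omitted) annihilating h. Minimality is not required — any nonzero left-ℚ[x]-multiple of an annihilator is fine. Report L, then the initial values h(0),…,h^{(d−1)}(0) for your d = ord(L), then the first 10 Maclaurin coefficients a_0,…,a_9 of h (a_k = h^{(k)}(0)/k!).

f: a_k = 4, 0, -2, 0, 1/6, 0, -1/180, 0, 1/10080, 0, …
g: a_k = 4, 6, -9/2, 27/4, -405/32, 1701/64, -15309/256, 72171/512, -2814669/8192, 14073345/16384, …
L₀ := lclm(L_f,L_g); ord L₀ ≤ 2+1.
L = (-93 - 72·x - 108·x^2) + (-10 + 18·x + 216·x^2 + 216·x^3)·Dx + (-93 - 72·x - 108·x^2)·Dx^2 + (-10 + 18·x + 216·x^2 + 216·x^3)·Dx^3  (order 3).
h: a_k = 8, 6, -13/2, 27/4, -1199/96, 1701/64, -688969/11520, 72171/512, -886620479/2580480, 14073345/16384, …
ICs: h(0) = 8, h′(0) = 6, h′′(0) = -13.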